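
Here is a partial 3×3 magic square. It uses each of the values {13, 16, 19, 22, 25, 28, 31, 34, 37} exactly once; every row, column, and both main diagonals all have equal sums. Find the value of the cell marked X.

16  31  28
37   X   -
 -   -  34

The 9 entries sum to 225, so each line sums to 225/3 = 75.
Column 1 needs 75; the known cells sum to 53, so (3,1) = 22.
The remaining cell in column 3 is (2,3) = 75 − 62 = 13.
From main diagonal, 75 − (16 + 34) gives (2,2) = 25.

25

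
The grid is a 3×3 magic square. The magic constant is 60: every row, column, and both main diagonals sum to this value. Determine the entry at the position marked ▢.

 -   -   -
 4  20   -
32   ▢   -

12

Using row 2: 4 + 20 + ? → (2,3) = 60 − 24 = 36.
The remaining cell in column 1 is (1,1) = 60 − 36 = 24.
Main diagonal needs 60; the known cells sum to 44, so (3,3) = 16.
From anti-diagonal, 60 − (20 + 32) gives (1,3) = 8.
Row 1 needs 60; the known cells sum to 32, so (1,2) = 28.
Row 3 needs 60; the known cells sum to 48, so (3,2) = 12.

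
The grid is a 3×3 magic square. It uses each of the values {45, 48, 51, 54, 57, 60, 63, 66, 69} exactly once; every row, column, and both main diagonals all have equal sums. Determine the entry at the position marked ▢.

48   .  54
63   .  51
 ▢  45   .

The 9 entries sum to 513, so each line sums to 513/3 = 171.
Row 1 needs 171; the known cells sum to 102, so (1,2) = 69.
From row 2, 171 − (63 + 51) gives (2,2) = 57.
Using column 1: 48 + 63 + ? → (3,1) = 171 − 111 = 60.

60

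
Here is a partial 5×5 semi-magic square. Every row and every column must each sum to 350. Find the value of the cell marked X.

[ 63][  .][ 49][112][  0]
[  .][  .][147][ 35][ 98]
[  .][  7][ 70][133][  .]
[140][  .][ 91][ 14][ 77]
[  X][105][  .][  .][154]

The remaining cell in row 1 is (1,2) = 350 − 224 = 126.
Row 4 must total 350; the given cells sum to 322, so (4,2) = 28.
Using column 2: 126 + 7 + 28 + 105 + ? → (2,2) = 350 − 266 = 84.
Column 3: 49 + 147 + 70 + 91 + ? = 350, so (5,3) = -7.
From column 4, 350 − (112 + 35 + 133 + 14) gives (5,4) = 56.
The remaining cell in column 5 is (3,5) = 350 − 329 = 21.
From row 2, 350 − (84 + 147 + 35 + 98) gives (2,1) = -14.
From row 3, 350 − (7 + 70 + 133 + 21) gives (3,1) = 119.
The remaining cell in row 5 is (5,1) = 350 − 308 = 42.

42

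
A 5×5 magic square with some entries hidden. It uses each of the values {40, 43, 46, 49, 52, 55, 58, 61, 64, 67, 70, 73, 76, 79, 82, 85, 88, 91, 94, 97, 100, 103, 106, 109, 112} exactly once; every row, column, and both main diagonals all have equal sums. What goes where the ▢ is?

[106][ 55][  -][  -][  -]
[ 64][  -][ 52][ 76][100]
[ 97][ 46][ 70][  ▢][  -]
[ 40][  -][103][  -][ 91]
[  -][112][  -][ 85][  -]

109

The 25 entries sum to 1900, so each line sums to 1900/5 = 380.
Row 2 must total 380; the given cells sum to 292, so (2,2) = 88.
Column 1: 106 + 64 + 97 + 40 + ? = 380, so (5,1) = 73.
Column 2: 55 + 88 + 46 + 112 + ? = 380, so (4,2) = 79.
From anti-diagonal, 380 − (76 + 70 + 79 + 73) gives (1,5) = 82.
From row 4, 380 − (40 + 79 + 103 + 91) gives (4,4) = 67.
Main diagonal must total 380; the given cells sum to 331, so (5,5) = 49.
Row 5: 73 + 112 + 85 + 49 + ? = 380, so (5,3) = 61.
From column 3, 380 − (52 + 70 + 103 + 61) gives (1,3) = 94.
From column 5, 380 − (82 + 100 + 91 + 49) gives (3,5) = 58.
Row 1 needs 380; the known cells sum to 337, so (1,4) = 43.
The remaining cell in row 3 is (3,4) = 380 − 271 = 109.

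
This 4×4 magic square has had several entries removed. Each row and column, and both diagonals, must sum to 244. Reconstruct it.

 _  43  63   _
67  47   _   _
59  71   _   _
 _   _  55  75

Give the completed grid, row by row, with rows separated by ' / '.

Column 2: 43 + 47 + 71 + ? = 244, so (4,2) = 83.
Using row 4: 83 + 55 + 75 + ? → (4,1) = 244 − 213 = 31.
Column 1 needs 244; the known cells sum to 157, so (1,1) = 87.
From main diagonal, 244 − (87 + 47 + 75) gives (3,3) = 35.
Row 1 needs 244; the known cells sum to 193, so (1,4) = 51.
Using row 3: 59 + 71 + 35 + ? → (3,4) = 244 − 165 = 79.
Column 3: 63 + 35 + 55 + ? = 244, so (2,3) = 91.
The remaining cell in column 4 is (2,4) = 244 − 205 = 39.

87 43 63 51 / 67 47 91 39 / 59 71 35 79 / 31 83 55 75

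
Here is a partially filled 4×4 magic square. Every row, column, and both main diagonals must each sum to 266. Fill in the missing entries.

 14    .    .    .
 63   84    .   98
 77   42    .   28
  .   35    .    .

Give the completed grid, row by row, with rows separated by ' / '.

From row 2, 266 − (63 + 84 + 98) gives (2,3) = 21.
The remaining cell in row 3 is (3,3) = 266 − 147 = 119.
The remaining cell in column 1 is (4,1) = 266 − 154 = 112.
Column 2: 84 + 42 + 35 + ? = 266, so (1,2) = 105.
Main diagonal needs 266; the known cells sum to 217, so (4,4) = 49.
Anti-diagonal: 21 + 42 + 112 + ? = 266, so (1,4) = 91.
Row 1 needs 266; the known cells sum to 210, so (1,3) = 56.
Row 4 must total 266; the given cells sum to 196, so (4,3) = 70.

14 105 56 91 / 63 84 21 98 / 77 42 119 28 / 112 35 70 49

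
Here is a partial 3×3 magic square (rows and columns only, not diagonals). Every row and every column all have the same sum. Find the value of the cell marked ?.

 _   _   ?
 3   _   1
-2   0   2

Row 3 is complete and sums to 0; that is the magic constant.
Using row 2: 3 + 1 + ? → (2,2) = 0 − 4 = -4.
Column 1 must total 0; the given cells sum to 1, so (1,1) = -1.
From column 2, 0 − (-4 + 0) gives (1,2) = 4.
From column 3, 0 − (1 + 2) gives (1,3) = -3.

-3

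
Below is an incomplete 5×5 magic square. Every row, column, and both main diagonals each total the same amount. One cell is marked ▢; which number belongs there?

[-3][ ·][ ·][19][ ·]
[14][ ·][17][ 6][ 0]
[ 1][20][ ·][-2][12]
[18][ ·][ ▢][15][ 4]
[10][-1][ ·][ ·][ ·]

-4

Column 1 is complete and sums to 40; that is the magic constant.
Using row 2: 14 + 17 + 6 + 0 + ? → (2,2) = 40 − 37 = 3.
The remaining cell in row 3 is (3,3) = 40 − 31 = 9.
The remaining cell in column 4 is (5,4) = 40 − 38 = 2.
Using main diagonal: -3 + 3 + 9 + 15 + ? → (5,5) = 40 − 24 = 16.
Row 5 needs 40; the known cells sum to 27, so (5,3) = 13.
The remaining cell in column 5 is (1,5) = 40 − 32 = 8.
Anti-diagonal must total 40; the given cells sum to 33, so (4,2) = 7.
Row 4 needs 40; the known cells sum to 44, so (4,3) = -4.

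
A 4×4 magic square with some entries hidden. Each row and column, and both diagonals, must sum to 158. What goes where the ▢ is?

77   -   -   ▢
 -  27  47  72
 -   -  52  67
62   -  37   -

17

Row 2 must total 158; the given cells sum to 146, so (2,1) = 12.
Column 1 needs 158; the known cells sum to 151, so (3,1) = 7.
From column 3, 158 − (47 + 52 + 37) gives (1,3) = 22.
Main diagonal needs 158; the known cells sum to 156, so (4,4) = 2.
Using row 3: 7 + 52 + 67 + ? → (3,2) = 158 − 126 = 32.
The remaining cell in row 4 is (4,2) = 158 − 101 = 57.
Column 2: 27 + 32 + 57 + ? = 158, so (1,2) = 42.
Using column 4: 72 + 67 + 2 + ? → (1,4) = 158 − 141 = 17.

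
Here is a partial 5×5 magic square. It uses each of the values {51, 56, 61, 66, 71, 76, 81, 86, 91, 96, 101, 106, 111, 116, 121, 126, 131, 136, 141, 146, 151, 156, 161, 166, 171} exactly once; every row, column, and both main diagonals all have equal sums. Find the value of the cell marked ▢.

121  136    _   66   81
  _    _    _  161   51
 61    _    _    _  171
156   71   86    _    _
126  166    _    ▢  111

The 25 entries sum to 2775, so each line sums to 2775/5 = 555.
Using row 1: 121 + 136 + 66 + 81 + ? → (1,3) = 555 − 404 = 151.
Column 1 must total 555; the given cells sum to 464, so (2,1) = 91.
From column 5, 555 − (81 + 51 + 171 + 111) gives (4,5) = 141.
Using anti-diagonal: 81 + 161 + 71 + 126 + ? → (3,3) = 555 − 439 = 116.
Row 4: 156 + 71 + 86 + 141 + ? = 555, so (4,4) = 101.
Main diagonal needs 555; the known cells sum to 449, so (2,2) = 106.
Row 2: 91 + 106 + 161 + 51 + ? = 555, so (2,3) = 146.
The remaining cell in column 2 is (3,2) = 555 − 479 = 76.
Column 3 needs 555; the known cells sum to 499, so (5,3) = 56.
Row 3 must total 555; the given cells sum to 424, so (3,4) = 131.
The remaining cell in row 5 is (5,4) = 555 − 459 = 96.

96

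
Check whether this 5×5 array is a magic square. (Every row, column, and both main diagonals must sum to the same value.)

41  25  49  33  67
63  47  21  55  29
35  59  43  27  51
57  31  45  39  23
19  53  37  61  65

Row 1: 41 + 25 + 49 + 33 + 67 = 215.
Row 2: 63 + 47 + 21 + 55 + 29 = 215.
Row 3: 35 + 59 + 43 + 27 + 51 = 215.
Row 4: 57 + 31 + 45 + 39 + 23 = 195.
Row 5: 19 + 53 + 37 + 61 + 65 = 235.
Column 1: 41 + 63 + 35 + 57 + 19 = 215.
Column 2: 25 + 47 + 59 + 31 + 53 = 215.
Column 3: 49 + 21 + 43 + 45 + 37 = 195.
Column 4: 33 + 55 + 27 + 39 + 61 = 215.
Column 5: 67 + 29 + 51 + 23 + 65 = 235.
Main diagonal: 41 + 47 + 43 + 39 + 65 = 235.
Anti-diagonal: 67 + 55 + 43 + 31 + 19 = 215.

No — row 4 sums to 195 but row 3 sums to 215.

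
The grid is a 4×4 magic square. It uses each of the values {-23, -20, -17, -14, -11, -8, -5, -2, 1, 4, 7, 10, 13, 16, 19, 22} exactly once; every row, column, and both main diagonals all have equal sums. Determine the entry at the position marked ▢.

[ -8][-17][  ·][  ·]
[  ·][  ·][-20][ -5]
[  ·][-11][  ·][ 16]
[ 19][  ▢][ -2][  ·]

The 16 entries sum to -8, so each line sums to -8/4 = -2.
Anti-diagonal needs -2; the known cells sum to -12, so (1,4) = 10.
From row 1, -2 − (-8 + (-17) + 10) gives (1,3) = 13.
The remaining cell in column 3 is (3,3) = -2 − (-9) = 7.
The remaining cell in column 4 is (4,4) = -2 − 21 = -23.
Using main diagonal: -8 + 7 + (-23) + ? → (2,2) = -2 − (-24) = 22.
Using row 2: 22 + (-20) + (-5) + ? → (2,1) = -2 − (-3) = 1.
Row 3 must total -2; the given cells sum to 12, so (3,1) = -14.
Row 4: 19 + (-2) + (-23) + ? = -2, so (4,2) = 4.

4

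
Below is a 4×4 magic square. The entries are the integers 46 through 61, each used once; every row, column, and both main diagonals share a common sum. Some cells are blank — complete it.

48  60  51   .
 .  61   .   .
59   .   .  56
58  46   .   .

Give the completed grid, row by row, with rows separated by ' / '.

48 60 51 55 / 49 61 54 50 / 59 47 52 56 / 58 46 57 53

The entries are 46 through 61, which sum to 856, so each line sums to 856/4 = 214.
Using row 1: 48 + 60 + 51 + ? → (1,4) = 214 − 159 = 55.
Column 1 must total 214; the given cells sum to 165, so (2,1) = 49.
Using column 2: 60 + 61 + 46 + ? → (3,2) = 214 − 167 = 47.
The remaining cell in anti-diagonal is (2,3) = 214 − 160 = 54.
Using row 2: 49 + 61 + 54 + ? → (2,4) = 214 − 164 = 50.
From row 3, 214 − (59 + 47 + 56) gives (3,3) = 52.
The remaining cell in column 3 is (4,3) = 214 − 157 = 57.
Column 4 needs 214; the known cells sum to 161, so (4,4) = 53.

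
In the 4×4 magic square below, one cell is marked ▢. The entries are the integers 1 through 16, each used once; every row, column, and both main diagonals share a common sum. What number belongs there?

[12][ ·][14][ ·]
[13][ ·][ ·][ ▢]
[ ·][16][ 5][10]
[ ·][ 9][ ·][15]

The entries are 1 through 16, which sum to 136, so each line sums to 136/4 = 34.
Row 3 needs 34; the known cells sum to 31, so (3,1) = 3.
The remaining cell in column 1 is (4,1) = 34 − 28 = 6.
From main diagonal, 34 − (12 + 5 + 15) gives (2,2) = 2.
Using row 4: 6 + 9 + 15 + ? → (4,3) = 34 − 30 = 4.
Column 2: 2 + 16 + 9 + ? = 34, so (1,2) = 7.
Column 3 needs 34; the known cells sum to 23, so (2,3) = 11.
The remaining cell in anti-diagonal is (1,4) = 34 − 33 = 1.
Row 2 must total 34; the given cells sum to 26, so (2,4) = 8.

8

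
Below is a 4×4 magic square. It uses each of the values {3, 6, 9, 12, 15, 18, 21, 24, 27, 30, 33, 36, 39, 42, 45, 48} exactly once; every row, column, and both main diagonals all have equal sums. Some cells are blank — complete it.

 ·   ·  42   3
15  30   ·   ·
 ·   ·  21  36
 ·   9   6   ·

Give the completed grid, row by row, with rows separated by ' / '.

The 16 entries sum to 408, so each line sums to 408/4 = 102.
Using column 3: 42 + 21 + 6 + ? → (2,3) = 102 − 69 = 33.
Using row 2: 15 + 30 + 33 + ? → (2,4) = 102 − 78 = 24.
The remaining cell in column 4 is (4,4) = 102 − 63 = 39.
The remaining cell in main diagonal is (1,1) = 102 − 90 = 12.
From row 1, 102 − (12 + 42 + 3) gives (1,2) = 45.
Row 4 must total 102; the given cells sum to 54, so (4,1) = 48.
The remaining cell in column 1 is (3,1) = 102 − 75 = 27.
From column 2, 102 − (45 + 30 + 9) gives (3,2) = 18.

12 45 42 3 / 15 30 33 24 / 27 18 21 36 / 48 9 6 39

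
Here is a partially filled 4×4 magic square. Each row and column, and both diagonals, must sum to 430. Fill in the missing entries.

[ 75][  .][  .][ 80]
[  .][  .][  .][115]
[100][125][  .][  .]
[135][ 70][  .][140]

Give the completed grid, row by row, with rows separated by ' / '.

Using row 4: 135 + 70 + 140 + ? → (4,3) = 430 − 345 = 85.
Column 1: 75 + 100 + 135 + ? = 430, so (2,1) = 120.
The remaining cell in column 4 is (3,4) = 430 − 335 = 95.
The remaining cell in anti-diagonal is (2,3) = 430 − 340 = 90.
The remaining cell in row 2 is (2,2) = 430 − 325 = 105.
From row 3, 430 − (100 + 125 + 95) gives (3,3) = 110.
Column 2 needs 430; the known cells sum to 300, so (1,2) = 130.
Using column 3: 90 + 110 + 85 + ? → (1,3) = 430 − 285 = 145.

75 130 145 80 / 120 105 90 115 / 100 125 110 95 / 135 70 85 140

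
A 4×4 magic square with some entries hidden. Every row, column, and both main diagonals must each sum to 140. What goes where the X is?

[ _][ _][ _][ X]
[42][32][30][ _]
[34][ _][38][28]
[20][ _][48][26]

50

From row 2, 140 − (42 + 32 + 30) gives (2,4) = 36.
Row 3 must total 140; the given cells sum to 100, so (3,2) = 40.
Row 4 must total 140; the given cells sum to 94, so (4,2) = 46.
From column 1, 140 − (42 + 34 + 20) gives (1,1) = 44.
Using column 2: 32 + 40 + 46 + ? → (1,2) = 140 − 118 = 22.
From column 3, 140 − (30 + 38 + 48) gives (1,3) = 24.
Using column 4: 36 + 28 + 26 + ? → (1,4) = 140 − 90 = 50.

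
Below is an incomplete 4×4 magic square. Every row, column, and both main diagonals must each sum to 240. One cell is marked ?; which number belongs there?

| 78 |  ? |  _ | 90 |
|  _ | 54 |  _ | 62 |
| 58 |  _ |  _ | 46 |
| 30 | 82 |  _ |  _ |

34

Column 1 must total 240; the given cells sum to 166, so (2,1) = 74.
From column 4, 240 − (90 + 62 + 46) gives (4,4) = 42.
Main diagonal: 78 + 54 + 42 + ? = 240, so (3,3) = 66.
Using row 2: 74 + 54 + 62 + ? → (2,3) = 240 − 190 = 50.
Row 3 needs 240; the known cells sum to 170, so (3,2) = 70.
Row 4: 30 + 82 + 42 + ? = 240, so (4,3) = 86.
Column 2 must total 240; the given cells sum to 206, so (1,2) = 34.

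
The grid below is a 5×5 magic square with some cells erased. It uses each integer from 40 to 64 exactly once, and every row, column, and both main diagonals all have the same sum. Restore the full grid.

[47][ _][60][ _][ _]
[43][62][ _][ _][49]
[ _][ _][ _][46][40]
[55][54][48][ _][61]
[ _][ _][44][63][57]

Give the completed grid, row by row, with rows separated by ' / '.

The entries are 40 through 64, which sum to 1300, so each line sums to 1300/5 = 260.
From row 4, 260 − (55 + 54 + 48 + 61) gives (4,4) = 42.
Column 5 needs 260; the known cells sum to 207, so (1,5) = 53.
Using main diagonal: 47 + 62 + 42 + 57 + ? → (3,3) = 260 − 208 = 52.
From column 3, 260 − (60 + 52 + 48 + 44) gives (2,3) = 56.
Row 2 needs 260; the known cells sum to 210, so (2,4) = 50.
Using column 4: 50 + 46 + 42 + 63 + ? → (1,4) = 260 − 201 = 59.
Using anti-diagonal: 53 + 50 + 52 + 54 + ? → (5,1) = 260 − 209 = 51.
Row 1: 47 + 60 + 59 + 53 + ? = 260, so (1,2) = 41.
The remaining cell in row 5 is (5,2) = 260 − 215 = 45.
Using column 1: 47 + 43 + 55 + 51 + ? → (3,1) = 260 − 196 = 64.
Column 2 needs 260; the known cells sum to 202, so (3,2) = 58.

47 41 60 59 53 / 43 62 56 50 49 / 64 58 52 46 40 / 55 54 48 42 61 / 51 45 44 63 57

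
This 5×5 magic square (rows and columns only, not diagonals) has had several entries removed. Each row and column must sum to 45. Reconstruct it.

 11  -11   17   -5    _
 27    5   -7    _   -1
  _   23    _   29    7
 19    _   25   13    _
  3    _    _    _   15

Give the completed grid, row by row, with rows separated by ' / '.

11 -11 17 -5 33 / 27 5 -7 21 -1 / -15 23 1 29 7 / 19 -3 25 13 -9 / 3 31 9 -13 15

Row 1 must total 45; the given cells sum to 12, so (1,5) = 33.
The remaining cell in row 2 is (2,4) = 45 − 24 = 21.
Column 1: 11 + 27 + 19 + 3 + ? = 45, so (3,1) = -15.
Column 4 needs 45; the known cells sum to 58, so (5,4) = -13.
Column 5 needs 45; the known cells sum to 54, so (4,5) = -9.
The remaining cell in row 3 is (3,3) = 45 − 44 = 1.
The remaining cell in row 4 is (4,2) = 45 − 48 = -3.
From column 2, 45 − (-11 + 5 + 23 + (-3)) gives (5,2) = 31.
Column 3: 17 + (-7) + 1 + 25 + ? = 45, so (5,3) = 9.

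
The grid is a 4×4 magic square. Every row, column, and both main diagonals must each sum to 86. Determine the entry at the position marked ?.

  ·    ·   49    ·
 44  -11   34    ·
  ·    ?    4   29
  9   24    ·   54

Row 2 needs 86; the known cells sum to 67, so (2,4) = 19.
Row 4 must total 86; the given cells sum to 87, so (4,3) = -1.
Column 4 must total 86; the given cells sum to 102, so (1,4) = -16.
Main diagonal must total 86; the given cells sum to 47, so (1,1) = 39.
The remaining cell in anti-diagonal is (3,2) = 86 − 27 = 59.

59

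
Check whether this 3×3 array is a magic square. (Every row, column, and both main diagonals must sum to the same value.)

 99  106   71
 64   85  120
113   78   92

Row 1: 99 + 106 + 71 = 276.
Row 2: 64 + 85 + 120 = 269.
Row 3: 113 + 78 + 92 = 283.
Column 1: 99 + 64 + 113 = 276.
Column 2: 106 + 85 + 78 = 269.
Column 3: 71 + 120 + 92 = 283.
Main diagonal: 99 + 85 + 92 = 276.
Anti-diagonal: 71 + 85 + 113 = 269.

No — row 1 sums to 276 but anti-diagonal sums to 269.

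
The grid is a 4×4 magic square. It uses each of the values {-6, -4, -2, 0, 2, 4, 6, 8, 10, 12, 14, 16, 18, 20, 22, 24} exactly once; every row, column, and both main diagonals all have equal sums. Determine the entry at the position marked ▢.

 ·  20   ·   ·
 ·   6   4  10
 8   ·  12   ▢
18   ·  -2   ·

The 16 entries sum to 144, so each line sums to 144/4 = 36.
From row 2, 36 − (6 + 4 + 10) gives (2,1) = 16.
Column 1 must total 36; the given cells sum to 42, so (1,1) = -6.
Using column 3: 4 + 12 + (-2) + ? → (1,3) = 36 − 14 = 22.
Using main diagonal: -6 + 6 + 12 + ? → (4,4) = 36 − 12 = 24.
The remaining cell in row 1 is (1,4) = 36 − 36 = 0.
Row 4 needs 36; the known cells sum to 40, so (4,2) = -4.
Column 2 needs 36; the known cells sum to 22, so (3,2) = 14.
From column 4, 36 − (0 + 10 + 24) gives (3,4) = 2.

2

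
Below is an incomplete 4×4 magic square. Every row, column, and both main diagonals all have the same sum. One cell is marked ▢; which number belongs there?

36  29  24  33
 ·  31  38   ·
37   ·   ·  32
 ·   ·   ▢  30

Row 1 is complete and sums to 122; that is the magic constant.
Using column 4: 33 + 32 + 30 + ? → (2,4) = 122 − 95 = 27.
Using main diagonal: 36 + 31 + 30 + ? → (3,3) = 122 − 97 = 25.
Using row 2: 31 + 38 + 27 + ? → (2,1) = 122 − 96 = 26.
Using row 3: 37 + 25 + 32 + ? → (3,2) = 122 − 94 = 28.
Using column 1: 36 + 26 + 37 + ? → (4,1) = 122 − 99 = 23.
Using column 2: 29 + 31 + 28 + ? → (4,2) = 122 − 88 = 34.
From column 3, 122 − (24 + 38 + 25) gives (4,3) = 35.

35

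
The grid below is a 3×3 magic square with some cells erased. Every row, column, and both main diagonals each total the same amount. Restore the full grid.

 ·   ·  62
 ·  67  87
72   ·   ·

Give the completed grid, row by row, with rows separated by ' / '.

Anti-diagonal is already complete: 62 + 67 + 72 = 201, so that is the magic constant.
Row 2: 67 + 87 + ? = 201, so (2,1) = 47.
The remaining cell in column 1 is (1,1) = 201 − 119 = 82.
Column 3 needs 201; the known cells sum to 149, so (3,3) = 52.
Row 1 must total 201; the given cells sum to 144, so (1,2) = 57.
Row 3 must total 201; the given cells sum to 124, so (3,2) = 77.

82 57 62 / 47 67 87 / 72 77 52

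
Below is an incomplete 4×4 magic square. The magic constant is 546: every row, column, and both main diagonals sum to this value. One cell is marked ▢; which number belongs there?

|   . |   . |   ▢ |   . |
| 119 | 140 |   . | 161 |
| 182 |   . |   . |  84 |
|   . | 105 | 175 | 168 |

Row 2 must total 546; the given cells sum to 420, so (2,3) = 126.
The remaining cell in row 4 is (4,1) = 546 − 448 = 98.
Column 1: 119 + 182 + 98 + ? = 546, so (1,1) = 147.
Column 4 needs 546; the known cells sum to 413, so (1,4) = 133.
From main diagonal, 546 − (147 + 140 + 168) gives (3,3) = 91.
Using anti-diagonal: 133 + 126 + 98 + ? → (3,2) = 546 − 357 = 189.
Column 2 needs 546; the known cells sum to 434, so (1,2) = 112.
Using column 3: 126 + 91 + 175 + ? → (1,3) = 546 − 392 = 154.

154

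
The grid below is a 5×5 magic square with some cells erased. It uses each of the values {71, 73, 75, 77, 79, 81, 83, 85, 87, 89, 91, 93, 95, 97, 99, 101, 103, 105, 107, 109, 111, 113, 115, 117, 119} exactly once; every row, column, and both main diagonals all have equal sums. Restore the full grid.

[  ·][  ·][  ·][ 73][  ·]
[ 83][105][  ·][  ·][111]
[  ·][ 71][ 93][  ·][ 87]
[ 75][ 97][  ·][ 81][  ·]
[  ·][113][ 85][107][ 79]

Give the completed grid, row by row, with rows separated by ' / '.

117 89 101 73 95 / 83 105 77 99 111 / 109 71 93 115 87 / 75 97 119 81 103 / 91 113 85 107 79

The 25 entries sum to 2375, so each line sums to 2375/5 = 475.
From row 5, 475 − (113 + 85 + 107 + 79) gives (5,1) = 91.
Column 2: 105 + 71 + 97 + 113 + ? = 475, so (1,2) = 89.
The remaining cell in main diagonal is (1,1) = 475 − 358 = 117.
Column 1: 117 + 83 + 75 + 91 + ? = 475, so (3,1) = 109.
Using row 3: 109 + 71 + 93 + 87 + ? → (3,4) = 475 − 360 = 115.
The remaining cell in column 4 is (2,4) = 475 − 376 = 99.
The remaining cell in anti-diagonal is (1,5) = 475 − 380 = 95.
From row 1, 475 − (117 + 89 + 73 + 95) gives (1,3) = 101.
Row 2: 83 + 105 + 99 + 111 + ? = 475, so (2,3) = 77.
Column 3 must total 475; the given cells sum to 356, so (4,3) = 119.
The remaining cell in column 5 is (4,5) = 475 − 372 = 103.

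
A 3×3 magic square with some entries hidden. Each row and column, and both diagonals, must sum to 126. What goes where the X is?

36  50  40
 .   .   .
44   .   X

Column 1: 36 + 44 + ? = 126, so (2,1) = 46.
The remaining cell in anti-diagonal is (2,2) = 126 − 84 = 42.
Row 2: 46 + 42 + ? = 126, so (2,3) = 38.
Column 2 must total 126; the given cells sum to 92, so (3,2) = 34.
Column 3 must total 126; the given cells sum to 78, so (3,3) = 48.

48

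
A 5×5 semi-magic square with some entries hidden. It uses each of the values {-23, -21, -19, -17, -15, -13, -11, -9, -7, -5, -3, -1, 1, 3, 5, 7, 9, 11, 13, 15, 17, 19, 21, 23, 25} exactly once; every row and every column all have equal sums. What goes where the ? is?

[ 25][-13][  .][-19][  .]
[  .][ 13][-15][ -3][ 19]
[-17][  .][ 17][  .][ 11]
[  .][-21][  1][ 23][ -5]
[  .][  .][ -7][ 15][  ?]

The 25 entries sum to 25, so each line sums to 25/5 = 5.
From row 2, 5 − (13 + (-15) + (-3) + 19) gives (2,1) = -9.
From row 4, 5 − (-21 + 1 + 23 + (-5)) gives (4,1) = 7.
The remaining cell in column 1 is (5,1) = 5 − 6 = -1.
Column 3 needs 5; the known cells sum to -4, so (1,3) = 9.
Column 4 needs 5; the known cells sum to 16, so (3,4) = -11.
Row 1 needs 5; the known cells sum to 2, so (1,5) = 3.
Row 3 must total 5; the given cells sum to 0, so (3,2) = 5.
From column 2, 5 − (-13 + 13 + 5 + (-21)) gives (5,2) = 21.
Column 5 needs 5; the known cells sum to 28, so (5,5) = -23.

-23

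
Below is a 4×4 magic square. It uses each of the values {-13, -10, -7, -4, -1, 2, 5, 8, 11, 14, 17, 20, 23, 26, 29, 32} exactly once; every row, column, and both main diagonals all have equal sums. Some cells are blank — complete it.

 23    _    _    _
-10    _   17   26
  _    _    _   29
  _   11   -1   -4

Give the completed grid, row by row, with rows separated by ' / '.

23 20 8 -13 / -10 5 17 26 / -7 2 14 29 / 32 11 -1 -4

The 16 entries sum to 152, so each line sums to 152/4 = 38.
Row 2: -10 + 17 + 26 + ? = 38, so (2,2) = 5.
Using row 4: 11 + (-1) + (-4) + ? → (4,1) = 38 − 6 = 32.
Using column 1: 23 + (-10) + 32 + ? → (3,1) = 38 − 45 = -7.
From column 4, 38 − (26 + 29 + (-4)) gives (1,4) = -13.
Main diagonal must total 38; the given cells sum to 24, so (3,3) = 14.
Anti-diagonal must total 38; the given cells sum to 36, so (3,2) = 2.
Using column 2: 5 + 2 + 11 + ? → (1,2) = 38 − 18 = 20.
Column 3: 17 + 14 + (-1) + ? = 38, so (1,3) = 8.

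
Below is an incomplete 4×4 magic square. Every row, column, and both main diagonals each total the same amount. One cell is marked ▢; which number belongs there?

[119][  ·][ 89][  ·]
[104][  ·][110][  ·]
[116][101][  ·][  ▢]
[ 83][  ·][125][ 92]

Column 1 is complete and sums to 422; that is the magic constant.
From row 4, 422 − (83 + 125 + 92) gives (4,2) = 122.
From column 3, 422 − (89 + 110 + 125) gives (3,3) = 98.
Using main diagonal: 119 + 98 + 92 + ? → (2,2) = 422 − 309 = 113.
Anti-diagonal must total 422; the given cells sum to 294, so (1,4) = 128.
Row 1 needs 422; the known cells sum to 336, so (1,2) = 86.
From row 2, 422 − (104 + 113 + 110) gives (2,4) = 95.
Row 3 must total 422; the given cells sum to 315, so (3,4) = 107.

107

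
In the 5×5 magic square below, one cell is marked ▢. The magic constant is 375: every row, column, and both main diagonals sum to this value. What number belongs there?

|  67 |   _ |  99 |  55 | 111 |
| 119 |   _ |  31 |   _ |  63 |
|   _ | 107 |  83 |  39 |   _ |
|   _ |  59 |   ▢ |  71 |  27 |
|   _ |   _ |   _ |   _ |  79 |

Using row 1: 67 + 99 + 55 + 111 + ? → (1,2) = 375 − 332 = 43.
The remaining cell in column 5 is (3,5) = 375 − 280 = 95.
Main diagonal: 67 + 83 + 71 + 79 + ? = 375, so (2,2) = 75.
From row 2, 375 − (119 + 75 + 31 + 63) gives (2,4) = 87.
Row 3: 107 + 83 + 39 + 95 + ? = 375, so (3,1) = 51.
From column 2, 375 − (43 + 75 + 107 + 59) gives (5,2) = 91.
Column 4 must total 375; the given cells sum to 252, so (5,4) = 123.
Anti-diagonal must total 375; the given cells sum to 340, so (5,1) = 35.
Using row 5: 35 + 91 + 123 + 79 + ? → (5,3) = 375 − 328 = 47.
Column 1: 67 + 119 + 51 + 35 + ? = 375, so (4,1) = 103.
Column 3: 99 + 31 + 83 + 47 + ? = 375, so (4,3) = 115.

115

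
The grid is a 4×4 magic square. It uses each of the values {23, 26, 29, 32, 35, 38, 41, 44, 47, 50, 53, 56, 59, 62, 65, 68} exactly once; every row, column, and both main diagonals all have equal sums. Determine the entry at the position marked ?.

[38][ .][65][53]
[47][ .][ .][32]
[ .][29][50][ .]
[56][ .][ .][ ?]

35

The 16 entries sum to 728, so each line sums to 728/4 = 182.
Row 1 needs 182; the known cells sum to 156, so (1,2) = 26.
Column 1: 38 + 47 + 56 + ? = 182, so (3,1) = 41.
Anti-diagonal needs 182; the known cells sum to 138, so (2,3) = 44.
Row 2 must total 182; the given cells sum to 123, so (2,2) = 59.
Row 3 needs 182; the known cells sum to 120, so (3,4) = 62.
Column 2: 26 + 59 + 29 + ? = 182, so (4,2) = 68.
Column 3 must total 182; the given cells sum to 159, so (4,3) = 23.
The remaining cell in column 4 is (4,4) = 182 − 147 = 35.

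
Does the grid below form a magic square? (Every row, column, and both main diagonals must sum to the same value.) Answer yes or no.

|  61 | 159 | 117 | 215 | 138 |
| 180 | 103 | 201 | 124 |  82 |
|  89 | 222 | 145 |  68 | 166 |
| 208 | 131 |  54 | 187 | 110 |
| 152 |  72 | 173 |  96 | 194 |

No — row 2 sums to 690 but row 5 sums to 687.

Row 1: 61 + 159 + 117 + 215 + 138 = 690.
Row 2: 180 + 103 + 201 + 124 + 82 = 690.
Row 3: 89 + 222 + 145 + 68 + 166 = 690.
Row 4: 208 + 131 + 54 + 187 + 110 = 690.
Row 5: 152 + 72 + 173 + 96 + 194 = 687.
Column 1: 61 + 180 + 89 + 208 + 152 = 690.
Column 2: 159 + 103 + 222 + 131 + 72 = 687.
Column 3: 117 + 201 + 145 + 54 + 173 = 690.
Column 4: 215 + 124 + 68 + 187 + 96 = 690.
Column 5: 138 + 82 + 166 + 110 + 194 = 690.
Main diagonal: 61 + 103 + 145 + 187 + 194 = 690.
Anti-diagonal: 138 + 124 + 145 + 131 + 152 = 690.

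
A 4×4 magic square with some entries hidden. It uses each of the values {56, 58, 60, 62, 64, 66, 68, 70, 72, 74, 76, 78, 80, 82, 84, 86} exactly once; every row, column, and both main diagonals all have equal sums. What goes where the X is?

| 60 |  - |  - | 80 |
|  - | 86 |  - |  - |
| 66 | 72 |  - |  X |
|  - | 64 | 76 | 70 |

The 16 entries sum to 1136, so each line sums to 1136/4 = 284.
Row 4 needs 284; the known cells sum to 210, so (4,1) = 74.
From column 1, 284 − (60 + 66 + 74) gives (2,1) = 84.
Using column 2: 86 + 72 + 64 + ? → (1,2) = 284 − 222 = 62.
Using main diagonal: 60 + 86 + 70 + ? → (3,3) = 284 − 216 = 68.
Anti-diagonal needs 284; the known cells sum to 226, so (2,3) = 58.
Using row 1: 60 + 62 + 80 + ? → (1,3) = 284 − 202 = 82.
Row 2: 84 + 86 + 58 + ? = 284, so (2,4) = 56.
Row 3: 66 + 72 + 68 + ? = 284, so (3,4) = 78.

78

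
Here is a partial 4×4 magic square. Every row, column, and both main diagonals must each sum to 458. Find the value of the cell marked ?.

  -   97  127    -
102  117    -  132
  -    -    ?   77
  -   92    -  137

82

Row 2: 102 + 117 + 132 + ? = 458, so (2,3) = 107.
From column 2, 458 − (97 + 117 + 92) gives (3,2) = 152.
From column 4, 458 − (132 + 77 + 137) gives (1,4) = 112.
Anti-diagonal needs 458; the known cells sum to 371, so (4,1) = 87.
Row 1 must total 458; the given cells sum to 336, so (1,1) = 122.
Using row 4: 87 + 92 + 137 + ? → (4,3) = 458 − 316 = 142.
Column 1 needs 458; the known cells sum to 311, so (3,1) = 147.
Using column 3: 127 + 107 + 142 + ? → (3,3) = 458 − 376 = 82.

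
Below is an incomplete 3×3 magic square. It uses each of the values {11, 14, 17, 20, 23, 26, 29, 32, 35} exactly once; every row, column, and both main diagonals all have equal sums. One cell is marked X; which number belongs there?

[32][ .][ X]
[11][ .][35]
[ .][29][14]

20

The 9 entries sum to 207, so each line sums to 207/3 = 69.
Using row 2: 11 + 35 + ? → (2,2) = 69 − 46 = 23.
From row 3, 69 − (29 + 14) gives (3,1) = 26.
Column 2: 23 + 29 + ? = 69, so (1,2) = 17.
From column 3, 69 − (35 + 14) gives (1,3) = 20.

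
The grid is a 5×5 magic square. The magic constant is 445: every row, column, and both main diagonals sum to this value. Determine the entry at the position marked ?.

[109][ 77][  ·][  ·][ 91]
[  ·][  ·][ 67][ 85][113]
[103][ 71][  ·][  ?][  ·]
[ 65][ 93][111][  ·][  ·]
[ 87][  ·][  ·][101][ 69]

107

Column 1: 109 + 103 + 65 + 87 + ? = 445, so (2,1) = 81.
Anti-diagonal needs 445; the known cells sum to 356, so (3,3) = 89.
The remaining cell in row 2 is (2,2) = 445 − 346 = 99.
Column 2 must total 445; the given cells sum to 340, so (5,2) = 105.
Main diagonal needs 445; the known cells sum to 366, so (4,4) = 79.
Row 4 needs 445; the known cells sum to 348, so (4,5) = 97.
From row 5, 445 − (87 + 105 + 101 + 69) gives (5,3) = 83.
The remaining cell in column 3 is (1,3) = 445 − 350 = 95.
Column 5 needs 445; the known cells sum to 370, so (3,5) = 75.
Row 1 must total 445; the given cells sum to 372, so (1,4) = 73.
Row 3: 103 + 71 + 89 + 75 + ? = 445, so (3,4) = 107.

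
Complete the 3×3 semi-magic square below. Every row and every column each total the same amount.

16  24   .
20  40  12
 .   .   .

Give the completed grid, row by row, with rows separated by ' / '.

Row 2 is already complete: 20 + 40 + 12 = 72, so that is the magic constant.
Using row 1: 16 + 24 + ? → (1,3) = 72 − 40 = 32.
From column 1, 72 − (16 + 20) gives (3,1) = 36.
Column 2 must total 72; the given cells sum to 64, so (3,2) = 8.
The remaining cell in column 3 is (3,3) = 72 − 44 = 28.

16 24 32 / 20 40 12 / 36 8 28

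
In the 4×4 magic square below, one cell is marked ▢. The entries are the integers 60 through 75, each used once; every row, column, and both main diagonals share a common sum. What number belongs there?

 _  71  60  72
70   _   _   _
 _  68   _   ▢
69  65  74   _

63

The entries are 60 through 75, which sum to 1080, so each line sums to 1080/4 = 270.
From row 1, 270 − (71 + 60 + 72) gives (1,1) = 67.
Row 4 must total 270; the given cells sum to 208, so (4,4) = 62.
The remaining cell in column 1 is (3,1) = 270 − 206 = 64.
Using column 2: 71 + 68 + 65 + ? → (2,2) = 270 − 204 = 66.
Main diagonal must total 270; the given cells sum to 195, so (3,3) = 75.
From anti-diagonal, 270 − (72 + 68 + 69) gives (2,3) = 61.
Row 2 must total 270; the given cells sum to 197, so (2,4) = 73.
Row 3 needs 270; the known cells sum to 207, so (3,4) = 63.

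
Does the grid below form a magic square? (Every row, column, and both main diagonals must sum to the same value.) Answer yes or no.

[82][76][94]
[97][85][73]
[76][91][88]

Row 1: 82 + 76 + 94 = 252.
Row 2: 97 + 85 + 73 = 255.
Row 3: 76 + 91 + 88 = 255.
Column 1: 82 + 97 + 76 = 255.
Column 2: 76 + 85 + 91 = 252.
Column 3: 94 + 73 + 88 = 255.
Main diagonal: 82 + 85 + 88 = 255.
Anti-diagonal: 94 + 85 + 76 = 255.

No — column 1 sums to 255 but column 2 sums to 252.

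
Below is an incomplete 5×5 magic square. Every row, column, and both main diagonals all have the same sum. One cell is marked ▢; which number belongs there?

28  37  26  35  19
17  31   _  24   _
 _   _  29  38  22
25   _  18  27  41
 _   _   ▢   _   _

Row 1 is complete and sums to 145; that is the magic constant.
Using row 4: 25 + 18 + 27 + 41 + ? → (4,2) = 145 − 111 = 34.
The remaining cell in column 4 is (5,4) = 145 − 124 = 21.
Main diagonal needs 145; the known cells sum to 115, so (5,5) = 30.
The remaining cell in anti-diagonal is (5,1) = 145 − 106 = 39.
From column 1, 145 − (28 + 17 + 25 + 39) gives (3,1) = 36.
From column 5, 145 − (19 + 22 + 41 + 30) gives (2,5) = 33.
Row 2 must total 145; the given cells sum to 105, so (2,3) = 40.
Row 3 must total 145; the given cells sum to 125, so (3,2) = 20.
From column 2, 145 − (37 + 31 + 20 + 34) gives (5,2) = 23.
Using column 3: 26 + 40 + 29 + 18 + ? → (5,3) = 145 − 113 = 32.

32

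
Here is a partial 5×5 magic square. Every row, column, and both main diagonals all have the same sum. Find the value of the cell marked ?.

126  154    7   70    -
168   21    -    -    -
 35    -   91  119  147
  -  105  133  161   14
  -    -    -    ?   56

28

Main diagonal is complete and sums to 455; that is the magic constant.
From row 1, 455 − (126 + 154 + 7 + 70) gives (1,5) = 98.
From row 3, 455 − (35 + 91 + 119 + 147) gives (3,2) = 63.
From row 4, 455 − (105 + 133 + 161 + 14) gives (4,1) = 42.
Column 1 needs 455; the known cells sum to 371, so (5,1) = 84.
Column 2 needs 455; the known cells sum to 343, so (5,2) = 112.
Column 5: 98 + 147 + 14 + 56 + ? = 455, so (2,5) = 140.
Anti-diagonal: 98 + 91 + 105 + 84 + ? = 455, so (2,4) = 77.
Row 2: 168 + 21 + 77 + 140 + ? = 455, so (2,3) = 49.
From column 3, 455 − (7 + 49 + 91 + 133) gives (5,3) = 175.
Column 4: 70 + 77 + 119 + 161 + ? = 455, so (5,4) = 28.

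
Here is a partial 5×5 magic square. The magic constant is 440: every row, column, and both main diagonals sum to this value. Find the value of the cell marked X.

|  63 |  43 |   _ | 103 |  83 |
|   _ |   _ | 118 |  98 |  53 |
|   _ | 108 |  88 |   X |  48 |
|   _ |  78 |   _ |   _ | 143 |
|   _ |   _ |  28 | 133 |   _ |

Using row 1: 63 + 43 + 103 + 83 + ? → (1,3) = 440 − 292 = 148.
Column 3 needs 440; the known cells sum to 382, so (4,3) = 58.
Using column 5: 83 + 53 + 48 + 143 + ? → (5,5) = 440 − 327 = 113.
The remaining cell in anti-diagonal is (5,1) = 440 − 347 = 93.
From row 5, 440 − (93 + 28 + 133 + 113) gives (5,2) = 73.
Column 2 needs 440; the known cells sum to 302, so (2,2) = 138.
Main diagonal must total 440; the given cells sum to 402, so (4,4) = 38.
Using row 2: 138 + 118 + 98 + 53 + ? → (2,1) = 440 − 407 = 33.
Using row 4: 78 + 58 + 38 + 143 + ? → (4,1) = 440 − 317 = 123.
Column 1 must total 440; the given cells sum to 312, so (3,1) = 128.
The remaining cell in column 4 is (3,4) = 440 − 372 = 68.

68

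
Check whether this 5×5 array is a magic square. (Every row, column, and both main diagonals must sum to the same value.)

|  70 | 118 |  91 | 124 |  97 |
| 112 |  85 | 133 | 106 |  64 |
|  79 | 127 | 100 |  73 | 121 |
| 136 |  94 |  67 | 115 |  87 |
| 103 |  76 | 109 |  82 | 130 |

Row 1: 70 + 118 + 91 + 124 + 97 = 500.
Row 2: 112 + 85 + 133 + 106 + 64 = 500.
Row 3: 79 + 127 + 100 + 73 + 121 = 500.
Row 4: 136 + 94 + 67 + 115 + 87 = 499.
Row 5: 103 + 76 + 109 + 82 + 130 = 500.
Column 1: 70 + 112 + 79 + 136 + 103 = 500.
Column 2: 118 + 85 + 127 + 94 + 76 = 500.
Column 3: 91 + 133 + 100 + 67 + 109 = 500.
Column 4: 124 + 106 + 73 + 115 + 82 = 500.
Column 5: 97 + 64 + 121 + 87 + 130 = 499.
Main diagonal: 70 + 85 + 100 + 115 + 130 = 500.
Anti-diagonal: 97 + 106 + 100 + 94 + 103 = 500.

No — row 3 sums to 500 but row 4 sums to 499.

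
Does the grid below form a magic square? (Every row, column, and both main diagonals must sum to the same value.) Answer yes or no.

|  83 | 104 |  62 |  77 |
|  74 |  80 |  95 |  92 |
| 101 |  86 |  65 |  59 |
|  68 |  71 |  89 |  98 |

No — column 1 sums to 326 but row 3 sums to 311.

Row 1: 83 + 104 + 62 + 77 = 326.
Row 2: 74 + 80 + 95 + 92 = 341.
Row 3: 101 + 86 + 65 + 59 = 311.
Row 4: 68 + 71 + 89 + 98 = 326.
Column 1: 83 + 74 + 101 + 68 = 326.
Column 2: 104 + 80 + 86 + 71 = 341.
Column 3: 62 + 95 + 65 + 89 = 311.
Column 4: 77 + 92 + 59 + 98 = 326.
Main diagonal: 83 + 80 + 65 + 98 = 326.
Anti-diagonal: 77 + 95 + 86 + 68 = 326.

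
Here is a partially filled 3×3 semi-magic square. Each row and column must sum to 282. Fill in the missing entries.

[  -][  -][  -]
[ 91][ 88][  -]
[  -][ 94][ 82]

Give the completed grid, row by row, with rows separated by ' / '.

85 100 97 / 91 88 103 / 106 94 82

Using row 2: 91 + 88 + ? → (2,3) = 282 − 179 = 103.
Row 3: 94 + 82 + ? = 282, so (3,1) = 106.
Using column 1: 91 + 106 + ? → (1,1) = 282 − 197 = 85.
The remaining cell in column 2 is (1,2) = 282 − 182 = 100.
Column 3 must total 282; the given cells sum to 185, so (1,3) = 97.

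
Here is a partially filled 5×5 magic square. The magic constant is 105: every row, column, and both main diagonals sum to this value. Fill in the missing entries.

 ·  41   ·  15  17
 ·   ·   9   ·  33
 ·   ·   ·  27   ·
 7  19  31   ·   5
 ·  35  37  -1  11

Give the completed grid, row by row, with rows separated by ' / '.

The remaining cell in row 4 is (4,4) = 105 − 62 = 43.
Using row 5: 35 + 37 + (-1) + 11 + ? → (5,1) = 105 − 82 = 23.
Column 4 needs 105; the known cells sum to 84, so (2,4) = 21.
Column 5 needs 105; the known cells sum to 66, so (3,5) = 39.
Anti-diagonal must total 105; the given cells sum to 80, so (3,3) = 25.
From column 3, 105 − (9 + 25 + 31 + 37) gives (1,3) = 3.
The remaining cell in row 1 is (1,1) = 105 − 76 = 29.
Main diagonal must total 105; the given cells sum to 108, so (2,2) = -3.
From row 2, 105 − (-3 + 9 + 21 + 33) gives (2,1) = 45.
Column 1: 29 + 45 + 7 + 23 + ? = 105, so (3,1) = 1.
Column 2 must total 105; the given cells sum to 92, so (3,2) = 13.

29 41 3 15 17 / 45 -3 9 21 33 / 1 13 25 27 39 / 7 19 31 43 5 / 23 35 37 -1 11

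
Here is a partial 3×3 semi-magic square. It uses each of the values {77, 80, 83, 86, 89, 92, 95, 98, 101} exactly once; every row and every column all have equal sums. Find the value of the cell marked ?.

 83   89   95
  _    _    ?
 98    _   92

The 9 entries sum to 801, so each line sums to 801/3 = 267.
The remaining cell in row 3 is (3,2) = 267 − 190 = 77.
Column 1 must total 267; the given cells sum to 181, so (2,1) = 86.
Column 2: 89 + 77 + ? = 267, so (2,2) = 101.
Column 3 needs 267; the known cells sum to 187, so (2,3) = 80.

80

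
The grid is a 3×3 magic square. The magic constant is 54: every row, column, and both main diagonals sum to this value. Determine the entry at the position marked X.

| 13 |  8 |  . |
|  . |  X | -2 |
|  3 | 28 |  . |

Using row 1: 13 + 8 + ? → (1,3) = 54 − 21 = 33.
From row 3, 54 − (3 + 28) gives (3,3) = 23.
Using column 1: 13 + 3 + ? → (2,1) = 54 − 16 = 38.
The remaining cell in column 2 is (2,2) = 54 − 36 = 18.

18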